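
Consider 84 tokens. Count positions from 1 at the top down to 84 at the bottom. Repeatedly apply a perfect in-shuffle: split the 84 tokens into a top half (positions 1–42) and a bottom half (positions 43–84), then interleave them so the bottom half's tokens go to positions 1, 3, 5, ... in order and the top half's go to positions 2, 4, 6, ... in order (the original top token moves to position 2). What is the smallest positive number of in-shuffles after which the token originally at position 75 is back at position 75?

Follow position 75 under repeated in-shuffles:
75 → 65 → 45 → 5 → 10 → 20 → 40 → 80 → 75
It first returns after 8 in-shuffles.

8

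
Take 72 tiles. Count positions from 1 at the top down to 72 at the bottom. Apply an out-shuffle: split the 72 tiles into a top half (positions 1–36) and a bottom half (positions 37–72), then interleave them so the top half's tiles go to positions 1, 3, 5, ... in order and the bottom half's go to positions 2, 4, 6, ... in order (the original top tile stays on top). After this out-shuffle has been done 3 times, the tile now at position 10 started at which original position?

Work backwards from position 10, undoing one out-shuffle at a time:
10 ← 41 ← 21 ← 11
So the tile now at position 10 started at position 11.

11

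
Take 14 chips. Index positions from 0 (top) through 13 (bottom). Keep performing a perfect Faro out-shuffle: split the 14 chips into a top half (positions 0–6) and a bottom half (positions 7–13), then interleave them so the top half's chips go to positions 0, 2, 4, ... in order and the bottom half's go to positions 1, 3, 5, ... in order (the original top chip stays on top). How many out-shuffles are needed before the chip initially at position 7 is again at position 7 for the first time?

Follow position 7 under repeated out-shuffles:
7 → 1 → 2 → 4 → 8 → 3 → 6 → 12 → 11 → 9 → 5 → 10 → 7
It first returns after 12 out-shuffles.

12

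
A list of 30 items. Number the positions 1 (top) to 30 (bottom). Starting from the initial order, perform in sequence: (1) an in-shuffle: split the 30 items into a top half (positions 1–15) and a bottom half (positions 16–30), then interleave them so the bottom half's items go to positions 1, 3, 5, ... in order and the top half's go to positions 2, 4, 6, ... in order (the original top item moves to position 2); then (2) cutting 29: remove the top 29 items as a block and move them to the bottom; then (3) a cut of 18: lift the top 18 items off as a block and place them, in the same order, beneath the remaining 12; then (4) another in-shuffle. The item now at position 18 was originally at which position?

13

Undo the operations in reverse order, starting from position 18:
  undo op 4 (in-shuffle, from top half): 18 ← 9
  undo op 3 (cut 18): 9 ← 27
  undo op 2 (cut 29): 27 ← 26
  undo op 1 (in-shuffle, from top half): 26 ← 13
So the item at position 18 came from original position 13.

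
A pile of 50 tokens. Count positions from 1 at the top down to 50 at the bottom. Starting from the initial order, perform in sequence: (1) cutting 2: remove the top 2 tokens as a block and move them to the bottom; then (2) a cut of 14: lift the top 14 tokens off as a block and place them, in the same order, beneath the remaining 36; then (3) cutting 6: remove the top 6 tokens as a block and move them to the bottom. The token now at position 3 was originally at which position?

Undo the operations in reverse order, starting from position 3:
  undo op 3 (cut 6): 3 ← 9
  undo op 2 (cut 14): 9 ← 23
  undo op 1 (cut 2): 23 ← 25
So the token at position 3 came from original position 25.

25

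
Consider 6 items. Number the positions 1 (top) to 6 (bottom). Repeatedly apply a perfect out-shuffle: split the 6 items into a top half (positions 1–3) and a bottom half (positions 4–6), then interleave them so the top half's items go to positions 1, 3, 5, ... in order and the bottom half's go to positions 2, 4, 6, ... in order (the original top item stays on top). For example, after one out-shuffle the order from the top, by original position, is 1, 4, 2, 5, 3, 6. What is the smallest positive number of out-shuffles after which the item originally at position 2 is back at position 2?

4

Follow position 2 under repeated out-shuffles:
2 → 3 → 5 → 4 → 2
It first returns after 4 out-shuffles.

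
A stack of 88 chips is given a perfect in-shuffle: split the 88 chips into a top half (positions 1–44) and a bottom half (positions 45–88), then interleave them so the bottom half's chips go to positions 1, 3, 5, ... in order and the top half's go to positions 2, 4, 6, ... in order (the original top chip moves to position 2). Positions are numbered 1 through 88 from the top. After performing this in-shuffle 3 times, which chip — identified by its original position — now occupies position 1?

78

Work backwards from position 1, undoing one in-shuffle at a time:
1 ← 45 ← 67 ← 78
So the chip now at position 1 started at position 78.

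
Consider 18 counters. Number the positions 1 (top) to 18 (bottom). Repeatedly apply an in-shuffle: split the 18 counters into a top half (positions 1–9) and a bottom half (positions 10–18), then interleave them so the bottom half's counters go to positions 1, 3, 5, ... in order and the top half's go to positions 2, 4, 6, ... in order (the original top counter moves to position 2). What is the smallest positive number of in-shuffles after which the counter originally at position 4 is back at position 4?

18

Follow position 4 under repeated in-shuffles:
4 → 8 → 16 → 13 → 7 → 14 → 9 → 18 → 17 → 15 → 11 → 3 → 6 → 12 → 5 → 10 → 1 → 2 → 4
It first returns after 18 in-shuffles.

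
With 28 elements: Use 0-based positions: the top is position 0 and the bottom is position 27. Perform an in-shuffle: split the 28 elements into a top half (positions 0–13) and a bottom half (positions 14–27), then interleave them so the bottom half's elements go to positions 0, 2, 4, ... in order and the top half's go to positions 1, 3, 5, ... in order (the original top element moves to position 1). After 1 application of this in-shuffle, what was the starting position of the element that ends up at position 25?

Work backwards from position 25, undoing one in-shuffle at a time:
25 ← 12
So the element now at position 25 started at position 12.

12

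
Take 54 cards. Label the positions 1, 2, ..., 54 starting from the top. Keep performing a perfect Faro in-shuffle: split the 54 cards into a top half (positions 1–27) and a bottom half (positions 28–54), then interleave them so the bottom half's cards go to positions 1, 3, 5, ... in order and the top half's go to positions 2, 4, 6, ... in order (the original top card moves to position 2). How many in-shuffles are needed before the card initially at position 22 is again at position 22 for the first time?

4

Follow position 22 under repeated in-shuffles:
22 → 44 → 33 → 11 → 22
It first returns after 4 in-shuffles.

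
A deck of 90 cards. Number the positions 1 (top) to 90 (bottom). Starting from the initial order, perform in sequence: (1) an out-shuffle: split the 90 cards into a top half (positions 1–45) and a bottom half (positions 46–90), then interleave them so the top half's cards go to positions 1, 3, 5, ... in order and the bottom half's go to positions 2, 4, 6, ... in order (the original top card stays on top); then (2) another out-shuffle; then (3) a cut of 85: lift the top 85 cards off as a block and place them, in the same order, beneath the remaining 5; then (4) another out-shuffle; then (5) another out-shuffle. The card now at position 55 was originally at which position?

81

Undo the operations in reverse order, starting from position 55:
  undo op 5 (out-shuffle, from top half): 55 ← 28
  undo op 4 (out-shuffle, from bottom half): 28 ← 59
  undo op 3 (cut 85): 59 ← 54
  undo op 2 (out-shuffle, from bottom half): 54 ← 72
  undo op 1 (out-shuffle, from bottom half): 72 ← 81
So the card at position 55 came from original position 81.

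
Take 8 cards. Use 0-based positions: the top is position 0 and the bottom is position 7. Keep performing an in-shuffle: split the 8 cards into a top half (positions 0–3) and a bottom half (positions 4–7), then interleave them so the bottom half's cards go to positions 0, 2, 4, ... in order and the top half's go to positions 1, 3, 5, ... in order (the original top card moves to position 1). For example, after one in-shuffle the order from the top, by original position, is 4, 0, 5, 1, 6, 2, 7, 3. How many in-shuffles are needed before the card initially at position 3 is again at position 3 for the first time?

Follow position 3 under repeated in-shuffles:
3 → 7 → 6 → 4 → 0 → 1 → 3
It first returns after 6 in-shuffles.

6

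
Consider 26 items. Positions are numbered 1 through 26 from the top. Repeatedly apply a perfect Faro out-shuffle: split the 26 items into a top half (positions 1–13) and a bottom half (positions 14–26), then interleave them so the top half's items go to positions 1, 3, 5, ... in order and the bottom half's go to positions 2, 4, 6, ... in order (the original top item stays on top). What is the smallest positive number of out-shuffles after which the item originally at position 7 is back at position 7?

20

Follow position 7 under repeated out-shuffles:
7 → 13 → 25 → 24 → 22 → 18 → 10 → 19 → 12 → 23 → 20 → 14 → 2 → 3 → 5 → 9 → 17 → 8 → 15 → 4 → 7
It first returns after 20 out-shuffles.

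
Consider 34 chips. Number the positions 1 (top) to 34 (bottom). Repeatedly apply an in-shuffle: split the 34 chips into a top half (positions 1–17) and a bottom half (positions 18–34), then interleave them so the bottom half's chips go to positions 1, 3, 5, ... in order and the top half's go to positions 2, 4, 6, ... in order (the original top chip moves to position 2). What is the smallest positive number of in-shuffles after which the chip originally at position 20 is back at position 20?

3

Follow position 20 under repeated in-shuffles:
20 → 5 → 10 → 20
It first returns after 3 in-shuffles.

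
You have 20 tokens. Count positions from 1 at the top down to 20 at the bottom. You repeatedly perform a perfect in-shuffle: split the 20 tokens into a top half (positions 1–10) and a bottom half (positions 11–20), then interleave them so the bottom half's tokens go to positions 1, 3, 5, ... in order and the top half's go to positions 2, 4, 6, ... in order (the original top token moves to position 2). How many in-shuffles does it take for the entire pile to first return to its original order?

The in-shuffle permutes the 20 positions with cycle lengths [2, 3, 3, 6, 6].
Every token is home exactly when every cycle has completed a whole number of laps, i.e. after lcm(2, 3, 6) = 6 in-shuffles.

6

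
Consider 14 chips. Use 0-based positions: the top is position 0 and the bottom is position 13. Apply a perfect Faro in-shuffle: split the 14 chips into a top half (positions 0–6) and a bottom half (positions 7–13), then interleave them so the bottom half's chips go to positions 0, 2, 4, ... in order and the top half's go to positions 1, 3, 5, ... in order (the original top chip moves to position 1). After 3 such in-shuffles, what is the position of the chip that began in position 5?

2

Track the chip's position through each in-shuffle:
5 → 11 → 8 → 2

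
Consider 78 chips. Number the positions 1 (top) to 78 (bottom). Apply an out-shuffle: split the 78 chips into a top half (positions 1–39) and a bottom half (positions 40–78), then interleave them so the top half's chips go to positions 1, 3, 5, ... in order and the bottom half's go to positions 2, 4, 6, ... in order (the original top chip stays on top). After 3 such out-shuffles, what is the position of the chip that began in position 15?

Track the chip's position through each out-shuffle:
15 → 29 → 57 → 36

36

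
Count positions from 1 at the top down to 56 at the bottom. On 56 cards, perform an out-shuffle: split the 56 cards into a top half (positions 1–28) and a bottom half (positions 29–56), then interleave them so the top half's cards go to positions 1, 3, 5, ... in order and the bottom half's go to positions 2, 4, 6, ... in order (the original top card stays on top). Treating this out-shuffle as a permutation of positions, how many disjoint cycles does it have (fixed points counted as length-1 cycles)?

Trace each unvisited position around until it returns:
(1) (2 3 5 9 17 33 ... len 20) (4 7 13 25 49 42 ... len 20) (6 11 21 41 26 51 46 36 16 31) (12 23 45 34) (56)
6 cycles in total.

6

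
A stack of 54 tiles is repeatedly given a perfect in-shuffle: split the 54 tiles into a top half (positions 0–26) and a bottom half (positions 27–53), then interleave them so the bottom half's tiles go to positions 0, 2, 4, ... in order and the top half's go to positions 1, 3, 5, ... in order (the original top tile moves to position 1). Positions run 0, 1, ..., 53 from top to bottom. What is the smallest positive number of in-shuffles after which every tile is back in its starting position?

20

The in-shuffle permutes the 54 positions with cycle lengths [4, 10, 20, 20].
Every tile is home exactly when every cycle has completed a whole number of laps, i.e. after lcm(4, 10, 20) = 20 in-shuffles.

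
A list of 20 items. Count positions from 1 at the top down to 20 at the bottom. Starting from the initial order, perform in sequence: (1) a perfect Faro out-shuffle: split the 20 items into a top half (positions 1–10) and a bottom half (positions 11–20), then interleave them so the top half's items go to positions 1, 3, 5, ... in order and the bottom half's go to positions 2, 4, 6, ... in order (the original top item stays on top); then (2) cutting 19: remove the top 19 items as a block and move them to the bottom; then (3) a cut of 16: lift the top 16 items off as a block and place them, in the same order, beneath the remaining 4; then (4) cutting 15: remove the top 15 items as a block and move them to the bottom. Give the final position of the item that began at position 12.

14

Track the item from position 12 forward through each operation:
  after op 1 (out-shuffle): 12 → 4
  after op 2 (cut 19): 4 → 5
  after op 3 (cut 16): 5 → 9
  after op 4 (cut 15): 9 → 14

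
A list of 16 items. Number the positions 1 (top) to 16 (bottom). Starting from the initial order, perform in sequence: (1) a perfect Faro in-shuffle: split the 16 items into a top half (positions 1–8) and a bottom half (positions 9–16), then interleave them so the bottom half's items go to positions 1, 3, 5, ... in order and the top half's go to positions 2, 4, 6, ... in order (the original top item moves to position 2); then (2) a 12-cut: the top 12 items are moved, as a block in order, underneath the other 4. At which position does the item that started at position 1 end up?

6

Track the item from position 1 forward through each operation:
  after op 1 (in-shuffle): 1 → 2
  after op 2 (cut 12): 2 → 6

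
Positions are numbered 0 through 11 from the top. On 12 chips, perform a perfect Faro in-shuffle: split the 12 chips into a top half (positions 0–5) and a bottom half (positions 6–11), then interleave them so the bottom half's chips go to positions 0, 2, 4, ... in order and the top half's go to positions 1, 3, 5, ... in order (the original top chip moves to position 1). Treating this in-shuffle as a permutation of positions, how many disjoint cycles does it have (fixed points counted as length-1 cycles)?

1

Trace each unvisited position around until it returns:
(0 1 3 7 2 5 ... len 12)
1 cycle in total.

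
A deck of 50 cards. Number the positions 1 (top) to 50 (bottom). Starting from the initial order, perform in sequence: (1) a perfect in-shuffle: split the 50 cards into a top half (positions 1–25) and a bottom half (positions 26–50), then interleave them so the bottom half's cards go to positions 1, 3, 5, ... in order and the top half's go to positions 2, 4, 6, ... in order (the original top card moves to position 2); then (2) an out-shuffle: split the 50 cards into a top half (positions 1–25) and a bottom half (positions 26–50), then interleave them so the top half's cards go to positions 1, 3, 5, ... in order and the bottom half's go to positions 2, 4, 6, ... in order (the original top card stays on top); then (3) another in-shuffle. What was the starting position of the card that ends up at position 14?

2

Undo the operations in reverse order, starting from position 14:
  undo op 3 (in-shuffle, from top half): 14 ← 7
  undo op 2 (out-shuffle, from top half): 7 ← 4
  undo op 1 (in-shuffle, from top half): 4 ← 2
So the card at position 14 came from original position 2.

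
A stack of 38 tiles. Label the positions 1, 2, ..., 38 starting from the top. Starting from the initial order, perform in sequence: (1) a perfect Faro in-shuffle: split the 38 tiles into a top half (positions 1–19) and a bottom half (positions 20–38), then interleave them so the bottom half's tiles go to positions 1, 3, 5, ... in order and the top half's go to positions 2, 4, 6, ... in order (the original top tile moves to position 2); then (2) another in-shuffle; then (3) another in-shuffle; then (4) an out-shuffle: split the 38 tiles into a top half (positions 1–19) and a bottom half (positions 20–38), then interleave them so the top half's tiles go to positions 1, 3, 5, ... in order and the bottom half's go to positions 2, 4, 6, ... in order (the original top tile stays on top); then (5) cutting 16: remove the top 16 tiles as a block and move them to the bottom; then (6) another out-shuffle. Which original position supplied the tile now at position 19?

4

Undo the operations in reverse order, starting from position 19:
  undo op 6 (out-shuffle, from top half): 19 ← 10
  undo op 5 (cut 16): 10 ← 26
  undo op 4 (out-shuffle, from bottom half): 26 ← 32
  undo op 3 (in-shuffle, from top half): 32 ← 16
  undo op 2 (in-shuffle, from top half): 16 ← 8
  undo op 1 (in-shuffle, from top half): 8 ← 4
So the tile at position 19 came from original position 4.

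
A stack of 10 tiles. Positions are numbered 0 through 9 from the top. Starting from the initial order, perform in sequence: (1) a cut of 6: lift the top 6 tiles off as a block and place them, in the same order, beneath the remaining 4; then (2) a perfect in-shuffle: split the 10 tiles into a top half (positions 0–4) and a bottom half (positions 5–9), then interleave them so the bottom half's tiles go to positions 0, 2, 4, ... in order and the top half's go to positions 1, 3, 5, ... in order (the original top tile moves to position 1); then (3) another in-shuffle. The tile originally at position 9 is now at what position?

4

Track the tile from position 9 forward through each operation:
  after op 1 (cut 6): 9 → 3
  after op 2 (in-shuffle): 3 → 7
  after op 3 (in-shuffle): 7 → 4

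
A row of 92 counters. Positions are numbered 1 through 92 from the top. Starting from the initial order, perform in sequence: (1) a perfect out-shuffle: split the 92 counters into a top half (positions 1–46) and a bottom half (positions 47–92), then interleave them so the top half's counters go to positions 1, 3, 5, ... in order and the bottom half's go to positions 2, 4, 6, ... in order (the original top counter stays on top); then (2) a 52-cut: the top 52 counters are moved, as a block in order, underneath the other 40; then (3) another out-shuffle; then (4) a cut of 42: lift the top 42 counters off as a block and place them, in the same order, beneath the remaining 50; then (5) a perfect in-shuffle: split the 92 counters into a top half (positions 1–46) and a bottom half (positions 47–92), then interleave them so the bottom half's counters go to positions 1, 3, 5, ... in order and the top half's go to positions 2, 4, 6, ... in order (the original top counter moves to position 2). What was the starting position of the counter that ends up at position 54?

Undo the operations in reverse order, starting from position 54:
  undo op 5 (in-shuffle, from top half): 54 ← 27
  undo op 4 (cut 42): 27 ← 69
  undo op 3 (out-shuffle, from top half): 69 ← 35
  undo op 2 (cut 52): 35 ← 87
  undo op 1 (out-shuffle, from top half): 87 ← 44
So the counter at position 54 came from original position 44.

44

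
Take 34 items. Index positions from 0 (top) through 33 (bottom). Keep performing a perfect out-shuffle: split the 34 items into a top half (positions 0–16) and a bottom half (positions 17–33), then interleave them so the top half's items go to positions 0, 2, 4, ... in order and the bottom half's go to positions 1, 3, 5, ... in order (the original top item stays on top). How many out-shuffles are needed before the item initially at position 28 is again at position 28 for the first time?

10

Follow position 28 under repeated out-shuffles:
28 → 23 → 13 → 26 → 19 → 5 → 10 → 20 → 7 → 14 → 28
It first returns after 10 out-shuffles.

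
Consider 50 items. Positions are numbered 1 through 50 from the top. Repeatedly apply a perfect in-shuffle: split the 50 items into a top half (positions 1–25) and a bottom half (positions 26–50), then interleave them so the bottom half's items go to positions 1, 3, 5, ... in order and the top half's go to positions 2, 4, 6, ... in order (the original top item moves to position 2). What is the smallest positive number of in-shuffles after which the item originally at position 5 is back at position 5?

Follow position 5 under repeated in-shuffles:
5 → 10 → 20 → 40 → 29 → 7 → 14 → 28 → 5
It first returns after 8 in-shuffles.

8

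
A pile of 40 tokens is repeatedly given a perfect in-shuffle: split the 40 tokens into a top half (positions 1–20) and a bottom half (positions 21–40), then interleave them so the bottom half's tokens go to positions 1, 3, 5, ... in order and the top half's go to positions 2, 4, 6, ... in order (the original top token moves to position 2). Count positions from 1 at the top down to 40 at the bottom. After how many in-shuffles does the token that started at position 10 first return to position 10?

Follow position 10 under repeated in-shuffles:
10 → 20 → 40 → 39 → 37 → 33 → 25 → 9 → 18 → 36 → 31 → 21 → 1 → 2 → 4 → 8 → 16 → 32 → 23 → 5 → 10
It first returns after 20 in-shuffles.

20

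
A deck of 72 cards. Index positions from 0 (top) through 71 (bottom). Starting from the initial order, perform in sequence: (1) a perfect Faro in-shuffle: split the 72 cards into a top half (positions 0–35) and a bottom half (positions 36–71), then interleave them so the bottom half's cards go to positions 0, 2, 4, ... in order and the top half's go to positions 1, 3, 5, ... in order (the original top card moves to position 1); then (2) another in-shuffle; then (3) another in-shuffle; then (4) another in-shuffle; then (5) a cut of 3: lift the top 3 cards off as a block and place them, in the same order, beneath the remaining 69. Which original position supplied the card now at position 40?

20

Undo the operations in reverse order, starting from position 40:
  undo op 5 (cut 3): 40 ← 43
  undo op 4 (in-shuffle, from top half): 43 ← 21
  undo op 3 (in-shuffle, from top half): 21 ← 10
  undo op 2 (in-shuffle, from bottom half): 10 ← 41
  undo op 1 (in-shuffle, from top half): 41 ← 20
So the card at position 40 came from original position 20.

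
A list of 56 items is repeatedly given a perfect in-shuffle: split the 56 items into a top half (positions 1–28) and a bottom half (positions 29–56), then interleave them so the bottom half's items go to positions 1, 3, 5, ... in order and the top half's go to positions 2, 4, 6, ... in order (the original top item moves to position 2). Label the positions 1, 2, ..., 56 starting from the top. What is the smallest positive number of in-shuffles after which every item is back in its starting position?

The in-shuffle permutes the 56 positions with cycle lengths [2, 18, 18, 18].
Every item is home exactly when every cycle has completed a whole number of laps, i.e. after lcm(2, 18) = 18 in-shuffles.

18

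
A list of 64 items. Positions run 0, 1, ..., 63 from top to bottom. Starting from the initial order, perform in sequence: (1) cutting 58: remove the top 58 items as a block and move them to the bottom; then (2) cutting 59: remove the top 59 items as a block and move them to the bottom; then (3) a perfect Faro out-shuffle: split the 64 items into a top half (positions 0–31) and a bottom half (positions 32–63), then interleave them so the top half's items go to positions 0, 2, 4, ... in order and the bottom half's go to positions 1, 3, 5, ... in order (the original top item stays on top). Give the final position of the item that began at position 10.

42

Track the item from position 10 forward through each operation:
  after op 1 (cut 58): 10 → 16
  after op 2 (cut 59): 16 → 21
  after op 3 (out-shuffle): 21 → 42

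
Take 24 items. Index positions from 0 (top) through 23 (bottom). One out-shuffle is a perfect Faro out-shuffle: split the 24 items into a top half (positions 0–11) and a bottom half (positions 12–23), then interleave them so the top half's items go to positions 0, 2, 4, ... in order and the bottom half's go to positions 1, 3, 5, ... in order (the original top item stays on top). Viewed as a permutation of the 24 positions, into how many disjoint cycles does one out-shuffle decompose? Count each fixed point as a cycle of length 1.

Trace each unvisited position around until it returns:
(0) (1 2 4 8 16 9 ... len 11) (5 10 20 17 11 22 ... len 11) (23)
4 cycles in total.

4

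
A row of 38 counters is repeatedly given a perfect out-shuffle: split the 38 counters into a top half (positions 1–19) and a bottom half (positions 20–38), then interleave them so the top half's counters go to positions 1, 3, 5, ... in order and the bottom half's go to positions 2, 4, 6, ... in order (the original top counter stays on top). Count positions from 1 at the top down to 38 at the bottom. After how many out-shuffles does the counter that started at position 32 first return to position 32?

Follow position 32 under repeated out-shuffles:
32 → 26 → 14 → 27 → 16 → 31 → 24 → 10 → ... → 32 (length 36)
It first returns after 36 out-shuffles.

36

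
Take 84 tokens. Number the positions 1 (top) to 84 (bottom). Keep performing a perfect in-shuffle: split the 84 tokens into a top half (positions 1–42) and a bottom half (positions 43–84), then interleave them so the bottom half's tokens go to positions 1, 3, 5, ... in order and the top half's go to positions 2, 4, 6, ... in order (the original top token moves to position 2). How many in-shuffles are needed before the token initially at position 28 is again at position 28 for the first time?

Follow position 28 under repeated in-shuffles:
28 → 56 → 27 → 54 → 23 → 46 → 7 → 14 → 28
It first returns after 8 in-shuffles.

8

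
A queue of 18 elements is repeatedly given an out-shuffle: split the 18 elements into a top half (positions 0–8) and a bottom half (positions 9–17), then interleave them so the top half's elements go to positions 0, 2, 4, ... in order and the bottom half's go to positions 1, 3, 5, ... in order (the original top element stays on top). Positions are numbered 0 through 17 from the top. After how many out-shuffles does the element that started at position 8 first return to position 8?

8

Follow position 8 under repeated out-shuffles:
8 → 16 → 15 → 13 → 9 → 1 → 2 → 4 → 8
It first returns after 8 out-shuffles.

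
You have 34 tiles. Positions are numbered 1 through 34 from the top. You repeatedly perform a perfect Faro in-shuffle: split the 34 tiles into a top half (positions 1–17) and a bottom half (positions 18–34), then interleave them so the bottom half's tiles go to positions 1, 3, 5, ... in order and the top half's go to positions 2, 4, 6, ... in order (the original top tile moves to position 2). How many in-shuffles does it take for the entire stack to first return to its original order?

12

The in-shuffle permutes the 34 positions with cycle lengths [3, 3, 4, 12, 12].
Every tile is home exactly when every cycle has completed a whole number of laps, i.e. after lcm(3, 4, 12) = 12 in-shuffles.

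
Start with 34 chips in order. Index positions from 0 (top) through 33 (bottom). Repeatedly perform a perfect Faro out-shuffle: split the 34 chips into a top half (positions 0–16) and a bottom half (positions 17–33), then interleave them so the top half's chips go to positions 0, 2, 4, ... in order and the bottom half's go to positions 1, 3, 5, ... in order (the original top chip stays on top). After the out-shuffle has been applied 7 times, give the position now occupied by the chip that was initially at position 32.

4

Track the chip's position through each out-shuffle:
32 → 31 → 29 → 25 → 17 → 1 → 2 → 4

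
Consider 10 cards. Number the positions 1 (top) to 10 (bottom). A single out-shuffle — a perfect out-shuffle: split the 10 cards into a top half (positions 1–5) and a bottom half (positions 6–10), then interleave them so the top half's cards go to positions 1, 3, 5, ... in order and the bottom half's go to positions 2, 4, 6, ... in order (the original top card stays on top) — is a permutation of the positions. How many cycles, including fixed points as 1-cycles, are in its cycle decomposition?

4

Trace each unvisited position around until it returns:
(1) (2 3 5 9 8 6) (4 7) (10)
4 cycles in total.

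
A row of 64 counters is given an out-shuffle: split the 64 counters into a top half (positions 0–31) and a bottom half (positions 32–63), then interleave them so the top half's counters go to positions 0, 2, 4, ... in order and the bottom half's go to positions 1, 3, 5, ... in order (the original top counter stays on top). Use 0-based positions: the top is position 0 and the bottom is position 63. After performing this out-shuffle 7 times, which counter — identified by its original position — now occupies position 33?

48

Work backwards from position 33, undoing one out-shuffle at a time:
33 ← 48 ← 24 ← 12 ← 6 ← 3 ← 33 ← 48
So the counter now at position 33 started at position 48.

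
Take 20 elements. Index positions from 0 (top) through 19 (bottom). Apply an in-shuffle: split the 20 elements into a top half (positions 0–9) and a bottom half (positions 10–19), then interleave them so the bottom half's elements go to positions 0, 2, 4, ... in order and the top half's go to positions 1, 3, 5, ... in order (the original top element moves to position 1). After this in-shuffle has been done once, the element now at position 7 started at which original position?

3

Work backwards from position 7, undoing one in-shuffle at a time:
7 ← 3
So the element now at position 7 started at position 3.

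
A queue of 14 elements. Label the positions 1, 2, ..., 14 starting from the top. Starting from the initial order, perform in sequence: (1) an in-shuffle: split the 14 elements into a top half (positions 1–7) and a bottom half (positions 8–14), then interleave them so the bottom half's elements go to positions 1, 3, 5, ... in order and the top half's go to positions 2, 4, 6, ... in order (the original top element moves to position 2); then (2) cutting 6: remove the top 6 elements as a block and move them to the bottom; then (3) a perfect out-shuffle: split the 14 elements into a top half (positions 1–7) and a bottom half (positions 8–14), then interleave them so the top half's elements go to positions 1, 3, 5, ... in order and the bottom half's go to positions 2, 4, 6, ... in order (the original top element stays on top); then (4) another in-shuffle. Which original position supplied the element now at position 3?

13

Undo the operations in reverse order, starting from position 3:
  undo op 4 (in-shuffle, from bottom half): 3 ← 9
  undo op 3 (out-shuffle, from top half): 9 ← 5
  undo op 2 (cut 6): 5 ← 11
  undo op 1 (in-shuffle, from bottom half): 11 ← 13
So the element at position 3 came from original position 13.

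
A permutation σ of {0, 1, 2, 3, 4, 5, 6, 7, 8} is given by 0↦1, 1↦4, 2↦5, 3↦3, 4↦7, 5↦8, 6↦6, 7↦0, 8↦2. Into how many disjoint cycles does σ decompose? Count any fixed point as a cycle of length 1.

4

Cycle decomposition: (0 1 4 7) (2 5 8) (3) (6).
4 cycles.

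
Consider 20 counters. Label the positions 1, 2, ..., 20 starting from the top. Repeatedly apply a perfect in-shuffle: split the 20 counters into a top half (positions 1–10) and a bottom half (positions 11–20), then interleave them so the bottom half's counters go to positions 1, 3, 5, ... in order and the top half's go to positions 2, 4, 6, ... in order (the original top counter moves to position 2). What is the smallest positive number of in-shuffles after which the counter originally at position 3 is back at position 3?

Follow position 3 under repeated in-shuffles:
3 → 6 → 12 → 3
It first returns after 3 in-shuffles.

3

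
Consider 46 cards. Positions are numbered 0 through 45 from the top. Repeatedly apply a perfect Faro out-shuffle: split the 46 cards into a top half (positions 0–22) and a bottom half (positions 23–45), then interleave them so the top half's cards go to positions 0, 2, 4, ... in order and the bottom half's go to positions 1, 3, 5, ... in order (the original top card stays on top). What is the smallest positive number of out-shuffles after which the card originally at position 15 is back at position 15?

Follow position 15 under repeated out-shuffles:
15 → 30 → 15
It first returns after 2 out-shuffles.

2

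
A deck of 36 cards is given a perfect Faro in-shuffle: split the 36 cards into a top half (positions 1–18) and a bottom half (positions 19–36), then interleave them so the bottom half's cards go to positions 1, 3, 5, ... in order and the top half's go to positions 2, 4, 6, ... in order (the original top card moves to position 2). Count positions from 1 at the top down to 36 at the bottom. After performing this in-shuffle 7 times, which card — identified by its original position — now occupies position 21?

23

Work backwards from position 21, undoing one in-shuffle at a time:
21 ← 29 ← 33 ← 35 ← 36 ← 18 ← 9 ← 23
So the card now at position 21 started at position 23.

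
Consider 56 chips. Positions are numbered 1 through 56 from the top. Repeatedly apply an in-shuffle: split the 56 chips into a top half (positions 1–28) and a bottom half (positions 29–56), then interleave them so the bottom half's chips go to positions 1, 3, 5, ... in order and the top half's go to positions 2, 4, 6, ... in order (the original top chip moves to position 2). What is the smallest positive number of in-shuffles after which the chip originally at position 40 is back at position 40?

18

Follow position 40 under repeated in-shuffles:
40 → 23 → 46 → 35 → 13 → 26 → 52 → 47 → 37 → 17 → 34 → 11 → 22 → 44 → 31 → 5 → 10 → 20 → 40
It first returns after 18 in-shuffles.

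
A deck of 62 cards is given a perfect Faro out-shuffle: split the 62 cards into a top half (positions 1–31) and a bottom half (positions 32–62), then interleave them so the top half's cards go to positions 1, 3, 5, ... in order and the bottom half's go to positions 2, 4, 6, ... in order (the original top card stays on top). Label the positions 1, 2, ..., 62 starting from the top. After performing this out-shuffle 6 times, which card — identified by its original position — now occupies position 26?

Work backwards from position 26, undoing one out-shuffle at a time:
26 ← 44 ← 53 ← 27 ← 14 ← 38 ← 50
So the card now at position 26 started at position 50.

50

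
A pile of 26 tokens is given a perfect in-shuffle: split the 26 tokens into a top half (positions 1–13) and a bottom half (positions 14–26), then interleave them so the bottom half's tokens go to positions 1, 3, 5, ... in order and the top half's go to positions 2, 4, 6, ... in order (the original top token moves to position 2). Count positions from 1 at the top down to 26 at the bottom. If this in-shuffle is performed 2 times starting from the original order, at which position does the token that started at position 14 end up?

2

Track the token's position through each in-shuffle:
14 → 1 → 2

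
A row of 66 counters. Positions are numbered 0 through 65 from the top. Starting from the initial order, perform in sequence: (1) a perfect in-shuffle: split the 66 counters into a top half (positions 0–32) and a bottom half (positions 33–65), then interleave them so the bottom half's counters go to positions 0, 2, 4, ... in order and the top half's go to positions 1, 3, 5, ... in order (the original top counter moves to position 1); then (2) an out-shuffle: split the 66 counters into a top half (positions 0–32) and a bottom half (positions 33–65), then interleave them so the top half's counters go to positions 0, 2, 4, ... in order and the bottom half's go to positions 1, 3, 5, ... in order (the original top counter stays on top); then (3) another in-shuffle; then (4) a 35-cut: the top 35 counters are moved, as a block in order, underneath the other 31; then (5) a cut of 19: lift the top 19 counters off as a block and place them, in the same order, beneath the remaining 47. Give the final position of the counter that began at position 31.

2

Track the counter from position 31 forward through each operation:
  after op 1 (in-shuffle): 31 → 63
  after op 2 (out-shuffle): 63 → 61
  after op 3 (in-shuffle): 61 → 56
  after op 4 (cut 35): 56 → 21
  after op 5 (cut 19): 21 → 2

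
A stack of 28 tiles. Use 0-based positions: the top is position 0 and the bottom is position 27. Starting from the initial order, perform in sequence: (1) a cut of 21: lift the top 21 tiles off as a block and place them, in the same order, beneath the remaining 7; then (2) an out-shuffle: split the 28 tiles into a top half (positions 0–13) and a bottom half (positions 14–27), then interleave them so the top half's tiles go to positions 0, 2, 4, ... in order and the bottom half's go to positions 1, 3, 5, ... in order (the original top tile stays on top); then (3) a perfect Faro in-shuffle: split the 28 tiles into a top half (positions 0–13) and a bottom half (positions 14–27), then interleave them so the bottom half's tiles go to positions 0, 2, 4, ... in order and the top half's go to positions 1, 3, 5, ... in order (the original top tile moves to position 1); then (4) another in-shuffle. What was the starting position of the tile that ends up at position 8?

18

Undo the operations in reverse order, starting from position 8:
  undo op 4 (in-shuffle, from bottom half): 8 ← 18
  undo op 3 (in-shuffle, from bottom half): 18 ← 23
  undo op 2 (out-shuffle, from bottom half): 23 ← 25
  undo op 1 (cut 21): 25 ← 18
So the tile at position 8 came from original position 18.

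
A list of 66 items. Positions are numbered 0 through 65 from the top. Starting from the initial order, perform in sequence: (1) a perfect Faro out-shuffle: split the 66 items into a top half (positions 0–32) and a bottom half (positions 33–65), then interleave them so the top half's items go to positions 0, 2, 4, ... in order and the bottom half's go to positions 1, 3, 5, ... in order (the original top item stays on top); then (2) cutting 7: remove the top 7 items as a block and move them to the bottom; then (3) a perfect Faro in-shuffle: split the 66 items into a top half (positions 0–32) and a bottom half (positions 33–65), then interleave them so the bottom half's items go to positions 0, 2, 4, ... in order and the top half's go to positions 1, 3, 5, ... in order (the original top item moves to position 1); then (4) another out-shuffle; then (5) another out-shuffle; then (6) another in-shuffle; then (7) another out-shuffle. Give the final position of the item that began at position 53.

Track the item from position 53 forward through each operation:
  after op 1 (out-shuffle): 53 → 41
  after op 2 (cut 7): 41 → 34
  after op 3 (in-shuffle): 34 → 2
  after op 4 (out-shuffle): 2 → 4
  after op 5 (out-shuffle): 4 → 8
  after op 6 (in-shuffle): 8 → 17
  after op 7 (out-shuffle): 17 → 34

34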